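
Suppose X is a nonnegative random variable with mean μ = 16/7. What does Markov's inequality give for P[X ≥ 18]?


μ = E[X] = 16/7, a = 18.
Markov: P[X ≥ 18] ≤ μ/a = (16/7)/18 = 8/63.
Numerically: ≈ 0.1270.
(Since a = 18 > μ = 2.2857, the bound 8/63 is < 1 and informative.)

P[X ≥ 18] ≤ 8/63 ≈ 0.1270.


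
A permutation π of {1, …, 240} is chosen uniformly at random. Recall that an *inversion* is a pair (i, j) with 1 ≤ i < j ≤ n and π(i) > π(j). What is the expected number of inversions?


Write X = Σ X_I over the C(240, 2) = 28680 pairs i < j, with X_I the indicator of one inversion.
There are 28680 indicators.
For each fixed pair i < j, the values π(i) and π(j) are two distinct elements of {1, …, 240} in uniformly random order; by symmetry P[π(i) > π(j)] = 1/2.
By linearity: E[X] = 28680 · (1/2) = C(240, 2) · (1/2) = 28680/2 = 14340 ≈ 14340.00000.

E[X] = 14340 = 14340.00000.


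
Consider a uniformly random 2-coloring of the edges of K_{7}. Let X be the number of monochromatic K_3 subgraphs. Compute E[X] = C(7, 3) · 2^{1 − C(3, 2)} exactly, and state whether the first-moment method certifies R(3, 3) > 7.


E[X] = C(7, 3) · 2^{1 − 3} = 35 · 2^{−2} = 35/4.
As a reduced fraction: E[X] = 35/4 ≈ 8.750.
Is E[X] < 1? NO.
Since E[X] ≥ 1, the first-moment bound is inconclusive at n = 7; it does NOT by itself certify R(3, 3) > 7.

E[X] = 35/4 ≈ 8.750; E[X] ≥ 1; first-moment method inconclusive here.


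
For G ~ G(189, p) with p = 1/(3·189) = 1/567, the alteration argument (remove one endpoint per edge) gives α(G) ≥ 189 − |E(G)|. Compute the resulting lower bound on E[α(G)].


E[|E(G)|] = C(189, 2)·p = 17766 · (1/567) = 94/3.
E[α(G)] ≥ n − E[|E(G)|] = 189 − 94/3 = 473/3.
Numerically: ≈ 157.66667.
(This is only a lower bound; the true E[α(G)] may be larger.)

E[α(G)] ≥ 473/3 ≈ 157.66667.


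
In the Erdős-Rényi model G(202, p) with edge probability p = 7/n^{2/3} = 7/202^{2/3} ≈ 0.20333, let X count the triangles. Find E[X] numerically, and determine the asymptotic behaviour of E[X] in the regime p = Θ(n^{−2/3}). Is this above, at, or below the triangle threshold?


Number of potential triangles: C(202, 3) = 1353400.
Each occurs with probability p³ ≈ (0.20333)³ ≈ 8.4060386e-03.
By linearity: E[X] = C(202, 3)·p³ ≈ 1353400 · 8.4060386e-03 ≈ 11376.73267.
Since α = 2/3 < 1, p = c/n^{2/3} ≫ 1/n is above the triangle threshold p ~ 1/n. Asymptotically E[X] ~ (c³/6)·n^{3(1−α)} = (7³/6)·n^{1} → ∞; triangles are abundant w.h.p.

E[X] ≈ 11376.73267; in regime p = Θ(1/n^{2/3}) E[X] diverges (above the triangle threshold p ~ 1/n).


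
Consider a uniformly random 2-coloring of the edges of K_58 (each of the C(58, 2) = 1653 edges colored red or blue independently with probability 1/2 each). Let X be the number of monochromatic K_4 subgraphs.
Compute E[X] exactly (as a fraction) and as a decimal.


Let X = Σ_S X_S over the C(58, 4) = 424270 subsets S of size 4, where X_S = 1 if the K_4 on S is monochromatic.
For a fixed S, the K_4 on S has C(4, 2) = 6 edges. P[all 6 edges red] = (1/2)^6, and likewise for blue, so P[monochromatic] = 2·(1/2)^6 = 2^{1 − 6} = 1/32.
By linearity: E[X] = C(58, 4) · 2^{1 − 6} = 424270 · 1/32 = 212135/16.
Numerically: E[X] ≈ 13258.437500.

E[X] = C(58,4)·2^(1−C(4,2)) = 212135/16 ≈ 13258.437500.


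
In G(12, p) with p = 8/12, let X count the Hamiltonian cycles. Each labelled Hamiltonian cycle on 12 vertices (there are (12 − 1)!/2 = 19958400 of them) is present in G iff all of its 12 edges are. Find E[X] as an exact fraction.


K_12 has (12 − 1)!/2 = 19958400 labelled Hamiltonian cycles.
For each such Hamiltonian cycle H, let X_H = 1 if all 12 edges of H are present in G. Then P[X_H = 1] = p^{12} = (2/3)^{12} = 4096/531441.
Summing the indicators: E[X] = Σ_H E[X_H] = 19958400 · p^{12} = 19958400 · 4096/531441 = 1009254400/6561.
Numerically: E[X] ≈ 1.538e+05.

E[X] = 19958400 · (2/3)^{12} = 1009254400/6561 ≈ 1.538e+05.


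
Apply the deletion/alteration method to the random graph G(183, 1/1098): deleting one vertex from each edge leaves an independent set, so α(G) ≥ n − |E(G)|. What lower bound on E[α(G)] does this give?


E[|E(G)|] = C(183, 2)·p = 16653 · (1/1098) = 91/6.
E[α(G)] ≥ n − E[|E(G)|] = 183 − 91/6 = 1007/6.
Numerically: ≈ 167.833333.
(This is only a lower bound; the true E[α(G)] may be larger.)

E[α(G)] ≥ 1007/6 ≈ 167.833333.


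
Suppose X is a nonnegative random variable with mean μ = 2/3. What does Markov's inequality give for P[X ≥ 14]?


μ = E[X] = 2/3, a = 14.
Markov: P[X ≥ 14] ≤ μ/a = (2/3)/14 = 1/21.
Numerically: ≈ 0.04762.
(Since a = 14 > μ = 0.66667, the bound 1/21 is < 1 and informative.)

P[X ≥ 14] ≤ 1/21 ≈ 0.04762.


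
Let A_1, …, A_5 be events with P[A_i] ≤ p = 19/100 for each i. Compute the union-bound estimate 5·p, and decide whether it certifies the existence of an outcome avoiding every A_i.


Union bound: P[∪_{i=1}^{5} A_i] ≤ Σ_i P[A_i] ≤ 5·p = 5·(19/100) = 19/20.
Numerically: 19/20 ≈ 0.950000.
Is 19/20 < 1? YES.
Since P[∪ A_i] ≤ 19/20 < 1, the complement has P[∩ A_i^c] ≥ 1 − 19/20 = 1/20 > 0, so some outcome avoids every A_i.

5·p = 19/20 ≈ 0.950000; existence CERTIFIED by the union bound.


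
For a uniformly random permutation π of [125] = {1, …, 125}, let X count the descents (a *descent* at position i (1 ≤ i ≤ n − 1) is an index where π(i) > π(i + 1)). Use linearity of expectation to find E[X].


Write X = Σ X_I over i = 1, …, 124, with X_I the indicator of one descent.
There are 124 indicators.
For each fixed i, the pair (π(i), π(i+1)) is a uniformly random ordered pair of distinct values from {1, …, 125}; by symmetry P[π(i) > π(i+1)] = 1/2.
By linearity: E[X] = 124 · (1/2) = (125 − 1) · (1/2) = 62 ≈ 62.00000.

E[X] = 62 = 62.00000.


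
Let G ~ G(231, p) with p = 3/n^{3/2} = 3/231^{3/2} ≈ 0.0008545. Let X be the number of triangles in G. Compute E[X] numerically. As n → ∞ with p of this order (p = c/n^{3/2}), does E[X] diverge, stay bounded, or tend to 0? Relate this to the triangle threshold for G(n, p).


Number of potential triangles: C(231, 3) = 2027795.
Each occurs with probability p³ ≈ (0.0008545)³ ≈ 6.238926e-10.
By linearity: E[X] = C(231, 3)·p³ ≈ 2027795 · 6.238926e-10 ≈ 0.0013.
Since α = 3/2 > 1, p = c/n^{3/2} = o(1/n) is below the triangle threshold p ~ 1/n. Asymptotically E[X] ~ (c³/6)·n^{3(1−α)} = (3³/6)·n^{-1.5} → 0, so by Markov's inequality G has no triangles w.h.p.

E[X] ≈ 0.0013; in regime p = Θ(1/n^{3/2}) E[X] tends to 0 (below the triangle threshold p ~ 1/n).


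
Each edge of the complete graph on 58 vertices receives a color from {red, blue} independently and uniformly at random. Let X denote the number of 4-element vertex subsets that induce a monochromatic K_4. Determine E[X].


Let X = Σ_S X_S over the C(58, 4) = 424270 subsets S of size 4, where X_S = 1 if the K_4 on S is monochromatic.
For a fixed S, the K_4 on S has C(4, 2) = 6 edges. P[all 6 edges red] = (1/2)^6, and likewise for blue, so P[monochromatic] = 2·(1/2)^6 = 2^{1 − 6} = 1/32.
Summing: E[X] = C(58, 4) · 2^{1 − 6} = 424270 · 1/32 = 212135/16.
Numerically: E[X] ≈ 13258.437500.

E[X] = C(58,4)·2^(1−C(4,2)) = 212135/16 ≈ 13258.437500.


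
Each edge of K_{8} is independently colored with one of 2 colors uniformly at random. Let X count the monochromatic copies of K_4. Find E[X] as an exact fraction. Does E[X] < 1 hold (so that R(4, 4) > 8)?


E[X] = C(8, 4) · 2^{1 − 6} = 70 · 2^{−5} = 70/32.
As a reduced fraction: E[X] = 35/16 ≈ 2.1875000.
Is E[X] < 1? NO.
Since E[X] ≥ 1, the first-moment bound is inconclusive at n = 8; it does NOT by itself certify R(4, 4) > 8.

E[X] = 35/16 ≈ 2.1875000; E[X] ≥ 1; first-moment method inconclusive here.


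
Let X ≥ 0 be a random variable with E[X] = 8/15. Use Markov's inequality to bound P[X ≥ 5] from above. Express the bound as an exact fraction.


μ = E[X] = 8/15, a = 5.
Markov: P[X ≥ 5] ≤ μ/a = (8/15)/5 = 8/75.
Numerically: ≈ 0.1067.
(Since a = 5 > μ = 0.5333, the bound 8/75 is < 1 and informative.)

P[X ≥ 5] ≤ 8/75 ≈ 0.1067.


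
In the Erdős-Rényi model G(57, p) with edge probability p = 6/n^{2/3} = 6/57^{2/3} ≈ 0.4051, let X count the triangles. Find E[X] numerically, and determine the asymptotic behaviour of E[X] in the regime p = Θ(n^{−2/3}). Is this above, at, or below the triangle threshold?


Number of potential triangles: C(57, 3) = 29260.
Each occurs with probability p³ ≈ (0.4051)³ ≈ 6.648199e-02.
By linearity: E[X] = C(57, 3)·p³ ≈ 29260 · 6.648199e-02 ≈ 1945.2632.
Since α = 2/3 < 1, p = c/n^{2/3} ≫ 1/n is above the triangle threshold p ~ 1/n. Asymptotically E[X] ~ (c³/6)·n^{3(1−α)} = (6³/6)·n^{1} → ∞; triangles are abundant w.h.p.

E[X] ≈ 1945.2632; in regime p = Θ(1/n^{2/3}) E[X] diverges (above the triangle threshold p ~ 1/n).


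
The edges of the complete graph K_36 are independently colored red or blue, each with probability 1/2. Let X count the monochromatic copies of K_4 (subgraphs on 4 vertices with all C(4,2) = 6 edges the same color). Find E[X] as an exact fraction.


Let X = Σ_S X_S over the C(36, 4) = 58905 subsets S of size 4, where X_S = 1 if the K_4 on S is monochromatic.
For a fixed S, the K_4 on S has C(4, 2) = 6 edges. P[all 6 edges red] = (1/2)^6, and likewise for blue, so P[monochromatic] = 2·(1/2)^6 = 2^{1 − 6} = 1/32.
Summing: E[X] = C(36, 4) · 2^{1 − 6} = 58905 · 1/32 = 58905/32.
Numerically: E[X] ≈ 1840.78125.

E[X] = C(36,4)·2^(1−C(4,2)) = 58905/32 ≈ 1840.78125.


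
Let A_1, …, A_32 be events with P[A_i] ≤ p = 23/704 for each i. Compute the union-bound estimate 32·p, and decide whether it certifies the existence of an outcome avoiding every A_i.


Union bound: P[∪_{i=1}^{32} A_i] ≤ Σ_i P[A_i] ≤ 32·p = 32·(23/704) = 23/22.
Numerically: 23/22 ≈ 1.0454545.
Is 23/22 < 1? NO.
Since the bound 23/22 is ≥ 1, the union bound is uninformative here; it does NOT by itself certify existence.

32·p = 23/22 ≈ 1.0454545; existence NOT certified by the union bound.


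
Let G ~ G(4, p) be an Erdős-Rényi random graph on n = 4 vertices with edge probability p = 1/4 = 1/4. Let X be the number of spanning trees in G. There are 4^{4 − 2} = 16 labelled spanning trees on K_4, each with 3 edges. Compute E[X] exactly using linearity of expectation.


K_4 has 4^{4 − 2} = 16 labelled spanning trees.
For each such spanning tree H, let X_H = 1 if all 3 edges of H are present in G. Then P[X_H = 1] = p^{3} = (1/4)^{3} = 1/64.
By linearity of expectation: E[X] = Σ_H E[X_H] = 16 · p^{3} = 16 · 1/64 = 1/4.
Numerically: E[X] ≈ 0.25.

E[X] = 16 · (1/4)^{3} = 1/4 ≈ 0.25.


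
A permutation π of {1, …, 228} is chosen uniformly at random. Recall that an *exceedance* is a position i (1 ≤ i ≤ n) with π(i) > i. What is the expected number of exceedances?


Write X = Σ_{i=1}^{228} X_i, where X_i = 1_{π(i) > i}.
For each fixed i, π(i) is uniform over {1, …, 228} (marginal of a uniform permutation), so P[π(i) > i] = (n − i)/n. Summing: Σ_{i=1}^{228} (n − i)/n = (0 + 1 + … + 227)/228 = 228(228 − 1)/(2·228) = (228 − 1)/2.
Hence E[X] = Σ_{i=1}^{228} (228 − i)/228 = 227/2 ≈ 113.5000.

E[X] = 227/2 = 113.5000.


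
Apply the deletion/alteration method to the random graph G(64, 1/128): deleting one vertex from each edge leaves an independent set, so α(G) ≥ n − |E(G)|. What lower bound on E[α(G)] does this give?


E[|E(G)|] = C(64, 2)·p = 2016 · (1/128) = 63/4.
E[α(G)] ≥ n − E[|E(G)|] = 64 − 63/4 = 193/4.
Numerically: ≈ 48.250.
(This is only a lower bound; the true E[α(G)] may be larger.)

E[α(G)] ≥ 193/4 ≈ 48.250.


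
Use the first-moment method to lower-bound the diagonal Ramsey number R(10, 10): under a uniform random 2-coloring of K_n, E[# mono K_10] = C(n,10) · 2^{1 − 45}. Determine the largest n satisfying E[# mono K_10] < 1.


We need C(n, 10) · 2^{1 − 45} < 1, i.e. C(n, 10) < 2^{45 − 1} = 17592186044416.
Check values of n near the boundary:
  n = 95: C(95, 10) = 10104934117421; 10104934117421 < 17592186044416? YES
  n = 96: C(96, 10) = 11279926456656; 11279926456656 < 17592186044416? YES
  n = 97: C(97, 10) = 12576469727536; 12576469727536 < 17592186044416? YES
  n = 98: C(98, 10) = 14005614014756; 14005614014756 < 17592186044416? YES
  n = 99: C(99, 10) = 15579278510796; 15579278510796 < 17592186044416? YES
  n = 100: C(100, 10) = 17310309456440; 17310309456440 < 17592186044416? YES
  n = 101: C(101, 10) = 19212541264840; 19212541264840 < 17592186044416? NO
  n = 102: C(102, 10) = 21300860967540; 21300860967540 < 17592186044416? NO
The largest n with C(n, 10) < 17592186044416 is n = 100 (where E[X] = 2163788682055/2199023255552 ≈ 0.983977). Hence R(10, 10) > 100, i.e. R(10, 10) ≥ 101.

Largest n = 100; hence R(10, 10) > 100.


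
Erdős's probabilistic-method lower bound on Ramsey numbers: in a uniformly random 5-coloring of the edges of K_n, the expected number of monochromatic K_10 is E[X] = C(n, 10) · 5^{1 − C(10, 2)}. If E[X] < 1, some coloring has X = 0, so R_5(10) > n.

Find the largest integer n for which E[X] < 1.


We need C(n, 10) · 5^{1 − 45} < 1, i.e. C(n, 10) < 5^{45 − 1} = 5684341886080801486968994140625.
Check values of n near the boundary:
  n = 5389: C(5389, 10) = 5645340767466558997768874792926; 5645340767466558997768874792926 < 5684341886080801486968994140625? YES
  n = 5390: C(5390, 10) = 5655833965919099070255434039753; 5655833965919099070255434039753 < 5684341886080801486968994140625? YES
  n = 5391: C(5391, 10) = 5666344714787188828795213697883; 5666344714787188828795213697883 < 5684341886080801486968994140625? YES
  n = 5392: C(5392, 10) = 5676873040158402483252283957448; 5676873040158402483252283957448 < 5684341886080801486968994140625? YES
  n = 5393: C(5393, 10) = 5687418968154238267170642278008; 5687418968154238267170642278008 < 5684341886080801486968994140625? NO
The largest n with C(n, 10) < 5684341886080801486968994140625 is n = 5392 (where E[X] = 5676873040158402483252283957448/5684341886080801486968994140625 ≈ 0.999). Hence R_5(10) > 5392, i.e. R_5(10) ≥ 5393.

Largest n = 5392; hence R_5(10) > 5392.


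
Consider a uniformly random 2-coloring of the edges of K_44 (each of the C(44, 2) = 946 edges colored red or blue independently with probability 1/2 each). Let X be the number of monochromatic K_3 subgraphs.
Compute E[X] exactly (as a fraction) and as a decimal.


Let X = Σ_S X_S over the C(44, 3) = 13244 subsets S of size 3, where X_S = 1 if the K_3 on S is monochromatic.
For a fixed S, the K_3 on S has C(3, 2) = 3 edges. P[all 3 edges red] = (1/2)^3, and likewise for blue, so P[monochromatic] = 2·(1/2)^3 = 2^{1 − 3} = 1/4.
By linearity of expectation: E[X] = C(44, 3) · 2^{1 − 3} = 13244 · 1/4 = 3311.
Numerically: E[X] ≈ 3311.000000.

E[X] = C(44,3)·2^(1−C(3,2)) = 3311 ≈ 3311.000000.


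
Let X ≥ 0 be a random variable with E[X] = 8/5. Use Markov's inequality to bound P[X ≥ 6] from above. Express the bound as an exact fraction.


μ = E[X] = 8/5, a = 6.
Markov: P[X ≥ 6] ≤ μ/a = (8/5)/6 = 4/15.
Numerically: ≈ 0.266667.
(Since a = 6 > μ = 1.600000, the bound 4/15 is < 1 and informative.)

P[X ≥ 6] ≤ 4/15 ≈ 0.266667.


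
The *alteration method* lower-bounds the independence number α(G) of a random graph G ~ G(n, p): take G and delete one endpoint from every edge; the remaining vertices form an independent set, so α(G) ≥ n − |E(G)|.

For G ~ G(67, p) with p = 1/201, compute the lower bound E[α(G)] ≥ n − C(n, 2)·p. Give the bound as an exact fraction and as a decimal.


E[|E(G)|] = C(67, 2)·p = 2211 · (1/201) = 11.
E[α(G)] ≥ n − E[|E(G)|] = 67 − 11 = 56.
Numerically: ≈ 56.000000.
(This is only a lower bound; the true E[α(G)] may be larger.)

E[α(G)] ≥ 56 ≈ 56.000000.


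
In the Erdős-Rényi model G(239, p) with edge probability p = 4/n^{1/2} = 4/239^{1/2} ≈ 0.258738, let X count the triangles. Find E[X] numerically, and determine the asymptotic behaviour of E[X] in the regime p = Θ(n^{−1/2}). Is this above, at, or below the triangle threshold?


Number of potential triangles: C(239, 3) = 2246839.
Each occurs with probability p³ ≈ (0.258738)³ ≈ 1.73214053e-02.
By linearity: E[X] = C(239, 3)·p³ ≈ 2246839 · 1.73214053e-02 ≈ 38918.408853.
Since α = 1/2 < 1, p = c/n^{1/2} ≫ 1/n is above the triangle threshold p ~ 1/n. Asymptotically E[X] ~ (c³/6)·n^{3(1−α)} = (4³/6)·n^{1.5} → ∞; triangles are abundant w.h.p.

E[X] ≈ 38918.408853; in regime p = Θ(1/n^{1/2}) E[X] diverges (above the triangle threshold p ~ 1/n).


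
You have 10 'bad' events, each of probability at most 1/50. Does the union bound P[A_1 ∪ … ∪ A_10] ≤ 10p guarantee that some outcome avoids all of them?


Union bound: P[∪_{i=1}^{10} A_i] ≤ Σ_i P[A_i] ≤ 10·p = 10·(1/50) = 1/5.
Numerically: 1/5 ≈ 0.2000.
Is 1/5 < 1? YES.
Since P[∪ A_i] ≤ 1/5 < 1, the complement has P[∩ A_i^c] ≥ 1 − 1/5 = 4/5 > 0, so some outcome avoids every A_i.

10·p = 1/5 ≈ 0.2000; existence CERTIFIED by the union bound.


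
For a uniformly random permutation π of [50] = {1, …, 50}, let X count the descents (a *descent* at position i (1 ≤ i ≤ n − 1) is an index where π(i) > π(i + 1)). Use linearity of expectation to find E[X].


Write X = Σ X_I over i = 1, …, 49, with X_I the indicator of one descent.
There are 49 indicators.
For each fixed i, the pair (π(i), π(i+1)) is a uniformly random ordered pair of distinct values from {1, …, 50}; by symmetry P[π(i) > π(i+1)] = 1/2.
By linearity: E[X] = 49 · (1/2) = (50 − 1) · (1/2) = 49/2 ≈ 24.500.

E[X] = 49/2 = 24.500.


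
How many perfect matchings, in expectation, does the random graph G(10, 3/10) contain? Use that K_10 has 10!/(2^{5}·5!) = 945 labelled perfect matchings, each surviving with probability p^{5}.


K_10 has 10!/(2^{5}·5!) = 945 labelled perfect matchings.
For each such perfect matching H, let X_H = 1 if all 5 edges of H are present in G. Then P[X_H = 1] = p^{5} = (3/10)^{5} = 243/100000.
By linearity: E[X] = Σ_H E[X_H] = 945 · p^{5} = 945 · 243/100000 = 45927/20000.
Numerically: E[X] ≈ 2.3.

E[X] = 945 · (3/10)^{5} = 45927/20000 ≈ 2.3.


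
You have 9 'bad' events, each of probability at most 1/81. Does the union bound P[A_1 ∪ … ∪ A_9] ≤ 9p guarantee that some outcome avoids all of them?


Union bound: P[∪_{i=1}^{9} A_i] ≤ Σ_i P[A_i] ≤ 9·p = 9·(1/81) = 1/9.
Numerically: 1/9 ≈ 0.111111.
Is 1/9 < 1? YES.
Since P[∪ A_i] ≤ 1/9 < 1, the complement has P[∩ A_i^c] ≥ 1 − 1/9 = 8/9 > 0, so some outcome avoids every A_i.

9·p = 1/9 ≈ 0.111111; existence CERTIFIED by the union bound.


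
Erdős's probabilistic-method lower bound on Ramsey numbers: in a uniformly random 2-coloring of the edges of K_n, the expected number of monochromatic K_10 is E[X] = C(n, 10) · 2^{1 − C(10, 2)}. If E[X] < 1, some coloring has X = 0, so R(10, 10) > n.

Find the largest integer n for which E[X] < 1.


We need C(n, 10) · 2^{1 − 45} < 1, i.e. C(n, 10) < 2^{45 − 1} = 17592186044416.
Check values of n near the boundary:
  n = 96: C(96, 10) = 11279926456656; 11279926456656 < 17592186044416? YES
  n = 97: C(97, 10) = 12576469727536; 12576469727536 < 17592186044416? YES
  n = 98: C(98, 10) = 14005614014756; 14005614014756 < 17592186044416? YES
  n = 99: C(99, 10) = 15579278510796; 15579278510796 < 17592186044416? YES
  n = 100: C(100, 10) = 17310309456440; 17310309456440 < 17592186044416? YES
  n = 101: C(101, 10) = 19212541264840; 19212541264840 < 17592186044416? NO
  n = 102: C(102, 10) = 21300860967540; 21300860967540 < 17592186044416? NO
The largest n with C(n, 10) < 17592186044416 is n = 100 (where E[X] = 2163788682055/2199023255552 ≈ 0.9839772). Hence R(10, 10) > 100, i.e. R(10, 10) ≥ 101.

Largest n = 100; hence R(10, 10) > 100.


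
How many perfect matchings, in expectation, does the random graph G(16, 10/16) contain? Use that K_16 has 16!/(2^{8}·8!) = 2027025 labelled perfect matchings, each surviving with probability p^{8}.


K_16 has 16!/(2^{8}·8!) = 2027025 labelled perfect matchings.
For each such perfect matching H, let X_H = 1 if all 8 edges of H are present in G. Then P[X_H = 1] = p^{8} = (5/8)^{8} = 390625/16777216.
By linearity: E[X] = Σ_H E[X_H] = 2027025 · p^{8} = 2027025 · 390625/16777216 = 791806640625/16777216.
Numerically: E[X] ≈ 4.72e+04.

E[X] = 2027025 · (5/8)^{8} = 791806640625/16777216 ≈ 4.72e+04.


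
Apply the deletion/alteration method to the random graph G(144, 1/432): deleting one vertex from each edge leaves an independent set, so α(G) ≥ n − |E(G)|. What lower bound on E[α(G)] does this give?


E[|E(G)|] = C(144, 2)·p = 10296 · (1/432) = 143/6.
E[α(G)] ≥ n − E[|E(G)|] = 144 − 143/6 = 721/6.
Numerically: ≈ 120.166667.
(This is only a lower bound; the true E[α(G)] may be larger.)

E[α(G)] ≥ 721/6 ≈ 120.166667.


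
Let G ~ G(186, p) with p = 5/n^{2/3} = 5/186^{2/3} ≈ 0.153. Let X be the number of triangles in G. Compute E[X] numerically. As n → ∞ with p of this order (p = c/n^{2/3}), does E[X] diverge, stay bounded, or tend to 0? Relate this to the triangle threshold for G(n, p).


Number of potential triangles: C(186, 3) = 1055240.
Each occurs with probability p³ ≈ (0.153)³ ≈ 3.61313e-03.
By linearity: E[X] = C(186, 3)·p³ ≈ 1055240 · 3.61313e-03 ≈ 3812.724.
Since α = 2/3 < 1, p = c/n^{2/3} ≫ 1/n is above the triangle threshold p ~ 1/n. Asymptotically E[X] ~ (c³/6)·n^{3(1−α)} = (5³/6)·n^{1} → ∞; triangles are abundant w.h.p.

E[X] ≈ 3812.724; in regime p = Θ(1/n^{2/3}) E[X] diverges (above the triangle threshold p ~ 1/n).


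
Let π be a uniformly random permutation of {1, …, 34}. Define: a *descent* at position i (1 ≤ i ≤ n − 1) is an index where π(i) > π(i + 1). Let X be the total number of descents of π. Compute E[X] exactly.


Write X = Σ X_I over i = 1, …, 33, with X_I the indicator of one descent.
There are 33 indicators.
For each fixed i, the pair (π(i), π(i+1)) is a uniformly random ordered pair of distinct values from {1, …, 34}; by symmetry P[π(i) > π(i+1)] = 1/2.
By linearity: E[X] = 33 · (1/2) = (34 − 1) · (1/2) = 33/2 ≈ 16.500.

E[X] = 33/2 = 16.500.


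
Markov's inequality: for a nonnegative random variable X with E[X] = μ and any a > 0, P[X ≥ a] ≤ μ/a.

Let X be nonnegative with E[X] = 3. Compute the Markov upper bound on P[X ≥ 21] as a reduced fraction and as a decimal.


μ = E[X] = 3, a = 21.
Markov: P[X ≥ 21] ≤ μ/a = (3)/21 = 1/7.
Numerically: ≈ 0.14286.
(Since a = 21 > μ = 3.00000, the bound 1/7 is < 1 and informative.)

P[X ≥ 21] ≤ 1/7 ≈ 0.14286.


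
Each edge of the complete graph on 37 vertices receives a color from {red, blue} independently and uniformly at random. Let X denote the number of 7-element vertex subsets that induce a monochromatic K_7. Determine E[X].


Let X = Σ_S X_S over the C(37, 7) = 10295472 subsets S of size 7, where X_S = 1 if the K_7 on S is monochromatic.
For a fixed S, the K_7 on S has C(7, 2) = 21 edges. P[all 21 edges red] = (1/2)^21, and likewise for blue, so P[monochromatic] = 2·(1/2)^21 = 2^{1 − 21} = 1/1048576.
Summing: E[X] = C(37, 7) · 2^{1 − 21} = 10295472 · 1/1048576 = 643467/65536.
Numerically: E[X] ≈ 9.819.

E[X] = C(37,7)·2^(1−C(7,2)) = 643467/65536 ≈ 9.819.


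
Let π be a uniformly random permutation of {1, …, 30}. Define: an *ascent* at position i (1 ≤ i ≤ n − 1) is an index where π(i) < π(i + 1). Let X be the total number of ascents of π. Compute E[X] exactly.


Write X = Σ X_I over i = 1, …, 29, with X_I the indicator of one ascent.
There are 29 indicators.
For each fixed i, the pair (π(i), π(i+1)) is a uniformly random ordered pair of distinct values from {1, …, 30}; by symmetry P[π(i) < π(i+1)] = 1/2.
By linearity: E[X] = 29 · (1/2) = (30 − 1) · (1/2) = 29/2 ≈ 14.5000.

E[X] = 29/2 = 14.5000.


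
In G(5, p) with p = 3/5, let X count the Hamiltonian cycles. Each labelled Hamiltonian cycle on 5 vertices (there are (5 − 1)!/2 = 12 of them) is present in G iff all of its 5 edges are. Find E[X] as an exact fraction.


K_5 has (5 − 1)!/2 = 12 labelled Hamiltonian cycles.
For each such Hamiltonian cycle H, let X_H = 1 if all 5 edges of H are present in G. Then P[X_H = 1] = p^{5} = (3/5)^{5} = 243/3125.
By linearity of expectation: E[X] = Σ_H E[X_H] = 12 · p^{5} = 12 · 243/3125 = 2916/3125.
Numerically: E[X] ≈ 0.93312.

E[X] = 12 · (3/5)^{5} = 2916/3125 ≈ 0.93312.


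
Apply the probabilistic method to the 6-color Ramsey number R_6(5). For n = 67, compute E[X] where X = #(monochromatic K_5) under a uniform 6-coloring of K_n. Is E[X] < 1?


E[X] = C(67, 5) · 6^{1 − 10} = 9657648 · 6^{−9} = 9657648/10077696.
As a reduced fraction: E[X] = 67067/69984 ≈ 0.9583.
Is E[X] < 1? YES.
Since E[X] < 1, there exists a 6-coloring of K_{67} with no monochromatic K_5; hence R_6(5) > 67.

E[X] = 67067/69984 ≈ 0.9583; E[X] < 1, so R_6(5) > 67.


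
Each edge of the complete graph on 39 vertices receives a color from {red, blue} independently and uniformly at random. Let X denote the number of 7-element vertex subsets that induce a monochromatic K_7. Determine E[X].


Let X = Σ_S X_S over the C(39, 7) = 15380937 subsets S of size 7, where X_S = 1 if the K_7 on S is monochromatic.
For a fixed S, the K_7 on S has C(7, 2) = 21 edges. P[all 21 edges red] = (1/2)^21, and likewise for blue, so P[monochromatic] = 2·(1/2)^21 = 2^{1 − 21} = 1/1048576.
By linearity of expectation: E[X] = C(39, 7) · 2^{1 − 21} = 15380937 · 1/1048576 = 15380937/1048576.
Numerically: E[X] ≈ 14.66840.

E[X] = C(39,7)·2^(1−C(7,2)) = 15380937/1048576 ≈ 14.66840.


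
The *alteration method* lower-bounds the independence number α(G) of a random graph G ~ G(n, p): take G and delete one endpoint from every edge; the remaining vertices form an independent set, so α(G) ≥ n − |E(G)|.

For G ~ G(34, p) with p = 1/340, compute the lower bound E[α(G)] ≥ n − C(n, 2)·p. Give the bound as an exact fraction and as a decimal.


E[|E(G)|] = C(34, 2)·p = 561 · (1/340) = 33/20.
E[α(G)] ≥ n − E[|E(G)|] = 34 − 33/20 = 647/20.
Numerically: ≈ 32.3500.
(This is only a lower bound; the true E[α(G)] may be larger.)

E[α(G)] ≥ 647/20 ≈ 32.3500.


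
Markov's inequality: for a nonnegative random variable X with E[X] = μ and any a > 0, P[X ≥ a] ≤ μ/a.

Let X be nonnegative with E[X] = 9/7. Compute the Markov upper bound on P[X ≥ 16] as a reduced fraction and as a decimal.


μ = E[X] = 9/7, a = 16.
Markov: P[X ≥ 16] ≤ μ/a = (9/7)/16 = 9/112.
Numerically: ≈ 0.080.
(Since a = 16 > μ = 1.286, the bound 9/112 is < 1 and informative.)

P[X ≥ 16] ≤ 9/112 ≈ 0.080.


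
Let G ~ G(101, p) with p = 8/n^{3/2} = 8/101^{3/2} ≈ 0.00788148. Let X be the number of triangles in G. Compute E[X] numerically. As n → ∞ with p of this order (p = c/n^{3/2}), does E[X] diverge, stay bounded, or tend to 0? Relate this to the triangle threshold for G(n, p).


Number of potential triangles: C(101, 3) = 166650.
Each occurs with probability p³ ≈ (0.00788148)³ ≈ 4.89580125e-07.
By linearity: E[X] = C(101, 3)·p³ ≈ 166650 · 4.89580125e-07 ≈ 0.081589.
Since α = 3/2 > 1, p = c/n^{3/2} = o(1/n) is below the triangle threshold p ~ 1/n. Asymptotically E[X] ~ (c³/6)·n^{3(1−α)} = (8³/6)·n^{-1.5} → 0, so by Markov's inequality G has no triangles w.h.p.

E[X] ≈ 0.081589; in regime p = Θ(1/n^{3/2}) E[X] tends to 0 (below the triangle threshold p ~ 1/n).


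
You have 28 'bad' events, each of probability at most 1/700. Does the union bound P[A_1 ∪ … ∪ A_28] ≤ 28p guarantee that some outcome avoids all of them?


Union bound: P[∪_{i=1}^{28} A_i] ≤ Σ_i P[A_i] ≤ 28·p = 28·(1/700) = 1/25.
Numerically: 1/25 ≈ 0.0400000.
Is 1/25 < 1? YES.
Since P[∪ A_i] ≤ 1/25 < 1, the complement has P[∩ A_i^c] ≥ 1 − 1/25 = 24/25 > 0, so some outcome avoids every A_i.

28·p = 1/25 ≈ 0.0400000; existence CERTIFIED by the union bound.


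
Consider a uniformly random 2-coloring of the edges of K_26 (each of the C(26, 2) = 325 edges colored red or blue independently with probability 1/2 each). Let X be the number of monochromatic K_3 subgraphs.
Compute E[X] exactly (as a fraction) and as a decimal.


Let X = Σ_S X_S over the C(26, 3) = 2600 subsets S of size 3, where X_S = 1 if the K_3 on S is monochromatic.
For a fixed S, the K_3 on S has C(3, 2) = 3 edges. P[all 3 edges red] = (1/2)^3, and likewise for blue, so P[monochromatic] = 2·(1/2)^3 = 2^{1 − 3} = 1/4.
Summing: E[X] = C(26, 3) · 2^{1 − 3} = 2600 · 1/4 = 650.
Numerically: E[X] ≈ 650.0000.

E[X] = C(26,3)·2^(1−C(3,2)) = 650 ≈ 650.0000.


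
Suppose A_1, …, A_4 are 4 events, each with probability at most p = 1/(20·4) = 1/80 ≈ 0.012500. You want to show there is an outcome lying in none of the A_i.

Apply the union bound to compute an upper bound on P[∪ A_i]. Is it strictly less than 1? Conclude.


Union bound: P[∪_{i=1}^{4} A_i] ≤ Σ_i P[A_i] ≤ 4·p = 4·(1/80) = 1/20.
Numerically: 1/20 ≈ 0.050000.
Is 1/20 < 1? YES.
Since P[∪ A_i] ≤ 1/20 < 1, the complement has P[∩ A_i^c] ≥ 1 − 1/20 = 19/20 > 0, so some outcome avoids every A_i.

4·p = 1/20 ≈ 0.050000; existence CERTIFIED by the union bound.


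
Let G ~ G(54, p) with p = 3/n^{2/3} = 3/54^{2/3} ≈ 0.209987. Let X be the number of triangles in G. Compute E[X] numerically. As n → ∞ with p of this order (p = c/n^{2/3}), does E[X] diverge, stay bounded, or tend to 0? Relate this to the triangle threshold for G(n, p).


Number of potential triangles: C(54, 3) = 24804.
Each occurs with probability p³ ≈ (0.209987)³ ≈ 9.25925926e-03.
By linearity: E[X] = C(54, 3)·p³ ≈ 24804 · 9.25925926e-03 ≈ 229.666667.
Since α = 2/3 < 1, p = c/n^{2/3} ≫ 1/n is above the triangle threshold p ~ 1/n. Asymptotically E[X] ~ (c³/6)·n^{3(1−α)} = (3³/6)·n^{1} → ∞; triangles are abundant w.h.p.

E[X] ≈ 229.666667; in regime p = Θ(1/n^{2/3}) E[X] diverges (above the triangle threshold p ~ 1/n).


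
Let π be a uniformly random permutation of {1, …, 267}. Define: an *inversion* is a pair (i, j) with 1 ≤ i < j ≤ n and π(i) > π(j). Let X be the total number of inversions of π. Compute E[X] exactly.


Write X = Σ X_I over the C(267, 2) = 35511 pairs i < j, with X_I the indicator of one inversion.
There are 35511 indicators.
For each fixed pair i < j, the values π(i) and π(j) are two distinct elements of {1, …, 267} in uniformly random order; by symmetry P[π(i) > π(j)] = 1/2.
By linearity: E[X] = 35511 · (1/2) = C(267, 2) · (1/2) = 35511/2 = 35511/2 ≈ 17755.5000.

E[X] = 35511/2 = 17755.5000.


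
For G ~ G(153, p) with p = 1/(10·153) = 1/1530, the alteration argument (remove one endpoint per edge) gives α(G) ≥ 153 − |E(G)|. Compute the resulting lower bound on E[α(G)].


E[|E(G)|] = C(153, 2)·p = 11628 · (1/1530) = 38/5.
E[α(G)] ≥ n − E[|E(G)|] = 153 − 38/5 = 727/5.
Numerically: ≈ 145.400.
(This is only a lower bound; the true E[α(G)] may be larger.)

E[α(G)] ≥ 727/5 ≈ 145.400.


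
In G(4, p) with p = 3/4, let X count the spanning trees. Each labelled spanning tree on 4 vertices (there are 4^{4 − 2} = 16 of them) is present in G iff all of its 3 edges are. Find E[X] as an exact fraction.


K_4 has 4^{4 − 2} = 16 labelled spanning trees.
For each such spanning tree H, let X_H = 1 if all 3 edges of H are present in G. Then P[X_H = 1] = p^{3} = (3/4)^{3} = 27/64.
By linearity: E[X] = Σ_H E[X_H] = 16 · p^{3} = 16 · 27/64 = 27/4.
Numerically: E[X] ≈ 6.75.

E[X] = 16 · (3/4)^{3} = 27/4 ≈ 6.75.


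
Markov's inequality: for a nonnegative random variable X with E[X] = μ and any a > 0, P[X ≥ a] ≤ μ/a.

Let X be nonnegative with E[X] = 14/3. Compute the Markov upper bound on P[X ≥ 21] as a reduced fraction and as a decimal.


μ = E[X] = 14/3, a = 21.
Markov: P[X ≥ 21] ≤ μ/a = (14/3)/21 = 2/9.
Numerically: ≈ 0.222222.
(Since a = 21 > μ = 4.666667, the bound 2/9 is < 1 and informative.)

P[X ≥ 21] ≤ 2/9 ≈ 0.222222.


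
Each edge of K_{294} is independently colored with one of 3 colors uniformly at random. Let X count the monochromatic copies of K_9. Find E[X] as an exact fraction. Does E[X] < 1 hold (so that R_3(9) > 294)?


E[X] = C(294, 9) · 3^{1 − 36} = 39963546001186808 · 3^{−35} = 39963546001186808/50031545098999707.
As a reduced fraction: E[X] = 39963546001186808/50031545098999707 ≈ 0.799.
Is E[X] < 1? YES.
Since E[X] < 1, there exists a 3-coloring of K_{294} with no monochromatic K_9; hence R_3(9) > 294.

E[X] = 39963546001186808/50031545098999707 ≈ 0.799; E[X] < 1, so R_3(9) > 294.


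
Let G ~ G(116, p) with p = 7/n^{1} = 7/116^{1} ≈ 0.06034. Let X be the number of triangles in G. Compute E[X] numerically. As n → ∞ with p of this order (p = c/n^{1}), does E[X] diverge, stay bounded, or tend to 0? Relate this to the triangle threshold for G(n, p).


Number of potential triangles: C(116, 3) = 253460.
Each occurs with probability p³ ≈ (0.06034)³ ≈ 2.197456e-04.
By linearity: E[X] = C(116, 3)·p³ ≈ 253460 · 2.197456e-04 ≈ 55.6967.
Here α = 1, so p = 7/n is exactly at the triangle threshold p ~ 1/n. Asymptotically E[X] → c³/6 = 7³/6 = 343/6 ≈ 57.1667, a bounded constant. In this regime the triangle count is asymptotically Poisson(c³/6).

E[X] ≈ 55.6967; in regime p = Θ(1/n^{1}) E[X] stays bounded (at the triangle threshold p ~ 1/n).


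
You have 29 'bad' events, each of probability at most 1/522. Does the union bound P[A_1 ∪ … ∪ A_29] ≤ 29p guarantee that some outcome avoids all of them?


Union bound: P[∪_{i=1}^{29} A_i] ≤ Σ_i P[A_i] ≤ 29·p = 29·(1/522) = 1/18.
Numerically: 1/18 ≈ 0.05556.
Is 1/18 < 1? YES.
Since P[∪ A_i] ≤ 1/18 < 1, the complement has P[∩ A_i^c] ≥ 1 − 1/18 = 17/18 > 0, so some outcome avoids every A_i.

29·p = 1/18 ≈ 0.05556; existence CERTIFIED by the union bound.


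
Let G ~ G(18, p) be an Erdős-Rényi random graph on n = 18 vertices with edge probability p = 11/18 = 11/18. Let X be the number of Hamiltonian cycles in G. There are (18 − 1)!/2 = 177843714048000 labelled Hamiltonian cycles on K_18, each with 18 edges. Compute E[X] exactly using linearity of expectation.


K_18 has (18 − 1)!/2 = 177843714048000 labelled Hamiltonian cycles.
For each such Hamiltonian cycle H, let X_H = 1 if all 18 edges of H are present in G. Then P[X_H = 1] = p^{18} = (11/18)^{18} = 5559917313492231481/39346408075296537575424.
Summing the indicators: E[X] = Σ_H E[X_H] = 177843714048000 · p^{18} = 177843714048000 · 5559917313492231481/39346408075296537575424 = 82786473808235140223154875/3294258113514384.
Numerically: E[X] ≈ 2.51e+10.

E[X] = 177843714048000 · (11/18)^{18} = 82786473808235140223154875/3294258113514384 ≈ 2.51e+10.


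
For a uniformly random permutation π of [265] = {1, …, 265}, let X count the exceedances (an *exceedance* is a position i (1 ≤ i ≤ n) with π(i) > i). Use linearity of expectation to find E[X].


Write X = Σ_{i=1}^{265} X_i, where X_i = 1_{π(i) > i}.
For each fixed i, π(i) is uniform over {1, …, 265} (marginal of a uniform permutation), so P[π(i) > i] = (n − i)/n. Summing: Σ_{i=1}^{265} (n − i)/n = (0 + 1 + … + 264)/265 = 265(265 − 1)/(2·265) = (265 − 1)/2.
Hence E[X] = Σ_{i=1}^{265} (265 − i)/265 = 132 ≈ 132.0000.

E[X] = 132 = 132.0000.


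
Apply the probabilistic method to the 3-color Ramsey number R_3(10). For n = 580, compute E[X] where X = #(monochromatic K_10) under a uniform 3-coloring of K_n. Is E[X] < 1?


E[X] = C(580, 10) · 3^{1 − 45} = 1098085496704252547920 · 3^{−44} = 1098085496704252547920/984770902183611232881.
As a reduced fraction: E[X] = 1098085496704252547920/984770902183611232881 ≈ 1.1150670.
Is E[X] < 1? NO.
Since E[X] ≥ 1, the first-moment bound is inconclusive at n = 580; it does NOT by itself certify R_3(10) > 580.

E[X] = 1098085496704252547920/984770902183611232881 ≈ 1.1150670; E[X] ≥ 1; first-moment method inconclusive here.


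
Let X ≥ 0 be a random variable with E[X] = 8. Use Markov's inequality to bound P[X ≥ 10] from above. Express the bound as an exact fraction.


μ = E[X] = 8, a = 10.
Markov: P[X ≥ 10] ≤ μ/a = (8)/10 = 4/5.
Numerically: ≈ 0.800.
(Since a = 10 > μ = 8.000, the bound 4/5 is < 1 and informative.)

P[X ≥ 10] ≤ 4/5 ≈ 0.800.


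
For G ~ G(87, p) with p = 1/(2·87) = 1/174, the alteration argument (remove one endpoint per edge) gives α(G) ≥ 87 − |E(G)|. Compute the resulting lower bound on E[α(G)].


E[|E(G)|] = C(87, 2)·p = 3741 · (1/174) = 43/2.
E[α(G)] ≥ n − E[|E(G)|] = 87 − 43/2 = 131/2.
Numerically: ≈ 65.500.
(This is only a lower bound; the true E[α(G)] may be larger.)

E[α(G)] ≥ 131/2 ≈ 65.500.


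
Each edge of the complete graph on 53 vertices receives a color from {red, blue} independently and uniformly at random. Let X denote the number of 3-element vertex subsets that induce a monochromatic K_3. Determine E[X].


Let X = Σ_S X_S over the C(53, 3) = 23426 subsets S of size 3, where X_S = 1 if the K_3 on S is monochromatic.
For a fixed S, the K_3 on S has C(3, 2) = 3 edges. P[all 3 edges red] = (1/2)^3, and likewise for blue, so P[monochromatic] = 2·(1/2)^3 = 2^{1 − 3} = 1/4.
By linearity of expectation: E[X] = C(53, 3) · 2^{1 − 3} = 23426 · 1/4 = 11713/2.
Numerically: E[X] ≈ 5856.50000.

E[X] = C(53,3)·2^(1−C(3,2)) = 11713/2 ≈ 5856.50000.


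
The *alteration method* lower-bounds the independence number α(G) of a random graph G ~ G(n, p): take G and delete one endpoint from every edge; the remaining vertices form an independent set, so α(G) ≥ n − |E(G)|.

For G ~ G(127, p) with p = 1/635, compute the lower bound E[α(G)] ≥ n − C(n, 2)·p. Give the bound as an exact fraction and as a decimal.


E[|E(G)|] = C(127, 2)·p = 8001 · (1/635) = 63/5.
E[α(G)] ≥ n − E[|E(G)|] = 127 − 63/5 = 572/5.
Numerically: ≈ 114.400.
(This is only a lower bound; the true E[α(G)] may be larger.)

E[α(G)] ≥ 572/5 ≈ 114.400.


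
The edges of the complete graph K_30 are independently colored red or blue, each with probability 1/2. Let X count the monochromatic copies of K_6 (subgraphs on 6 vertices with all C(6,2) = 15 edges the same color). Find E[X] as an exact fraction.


Let X = Σ_S X_S over the C(30, 6) = 593775 subsets S of size 6, where X_S = 1 if the K_6 on S is monochromatic.
For a fixed S, the K_6 on S has C(6, 2) = 15 edges. P[all 15 edges red] = (1/2)^15, and likewise for blue, so P[monochromatic] = 2·(1/2)^15 = 2^{1 − 15} = 1/16384.
By linearity of expectation: E[X] = C(30, 6) · 2^{1 − 15} = 593775 · 1/16384 = 593775/16384.
Numerically: E[X] ≈ 36.24115.

E[X] = C(30,6)·2^(1−C(6,2)) = 593775/16384 ≈ 36.24115.


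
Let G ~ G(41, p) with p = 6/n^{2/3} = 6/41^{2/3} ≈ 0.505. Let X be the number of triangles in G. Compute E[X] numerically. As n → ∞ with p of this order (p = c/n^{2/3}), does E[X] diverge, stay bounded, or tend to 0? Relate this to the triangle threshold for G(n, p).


Number of potential triangles: C(41, 3) = 10660.
Each occurs with probability p³ ≈ (0.505)³ ≈ 1.28495e-01.
By linearity: E[X] = C(41, 3)·p³ ≈ 10660 · 1.28495e-01 ≈ 1369.756.
Since α = 2/3 < 1, p = c/n^{2/3} ≫ 1/n is above the triangle threshold p ~ 1/n. Asymptotically E[X] ~ (c³/6)·n^{3(1−α)} = (6³/6)·n^{1} → ∞; triangles are abundant w.h.p.

E[X] ≈ 1369.756; in regime p = Θ(1/n^{2/3}) E[X] diverges (above the triangle threshold p ~ 1/n).


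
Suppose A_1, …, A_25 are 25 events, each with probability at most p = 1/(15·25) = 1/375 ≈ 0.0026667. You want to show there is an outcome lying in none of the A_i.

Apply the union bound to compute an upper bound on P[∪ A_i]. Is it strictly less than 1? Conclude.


Union bound: P[∪_{i=1}^{25} A_i] ≤ Σ_i P[A_i] ≤ 25·p = 25·(1/375) = 1/15.
Numerically: 1/15 ≈ 0.0666667.
Is 1/15 < 1? YES.
Since P[∪ A_i] ≤ 1/15 < 1, the complement has P[∩ A_i^c] ≥ 1 − 1/15 = 14/15 > 0, so some outcome avoids every A_i.

25·p = 1/15 ≈ 0.0666667; existence CERTIFIED by the union bound.
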